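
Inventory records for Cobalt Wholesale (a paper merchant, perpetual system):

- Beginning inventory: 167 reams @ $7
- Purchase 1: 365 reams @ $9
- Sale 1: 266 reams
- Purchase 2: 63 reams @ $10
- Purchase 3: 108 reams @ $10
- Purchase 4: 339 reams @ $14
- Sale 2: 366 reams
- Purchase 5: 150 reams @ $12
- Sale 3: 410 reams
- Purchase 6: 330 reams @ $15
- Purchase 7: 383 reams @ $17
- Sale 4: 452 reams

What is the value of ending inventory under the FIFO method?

Ending inventory = $6,931

Sale 1 (266) [FIFO — oldest first]: 167 @ $7 + 99 @ $9 = $2,060
Sale 2 (366) [FIFO — oldest first]: 266 @ $9 + 63 @ $10 + 37 @ $10 = $3,394
Sale 3 (410) [FIFO — oldest first]: 71 @ $10 + 339 @ $14 = $5,456
Sale 4 (452) [FIFO — oldest first]: 150 @ $12 + 302 @ $15 = $6,330
Total COGS = $2,060 + $3,394 + $5,456 + $6,330 = $17,240
Ending inventory: 28 @ $15 + 383 @ $17 = $6,931
Check: goods available $24,171 = COGS $17,240 + ending $6,931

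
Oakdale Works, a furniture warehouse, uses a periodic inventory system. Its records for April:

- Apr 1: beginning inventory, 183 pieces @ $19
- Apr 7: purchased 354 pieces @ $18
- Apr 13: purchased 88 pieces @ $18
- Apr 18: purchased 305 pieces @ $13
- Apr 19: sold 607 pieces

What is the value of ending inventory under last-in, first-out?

Apr 19, 607 sold [LIFO — newest first]: 305 @ $13 + 88 @ $18 + 214 @ $18 = $9,401
Ending inventory: 183 @ $19 + 140 @ $18 = $5,997

Ending inventory = $5,997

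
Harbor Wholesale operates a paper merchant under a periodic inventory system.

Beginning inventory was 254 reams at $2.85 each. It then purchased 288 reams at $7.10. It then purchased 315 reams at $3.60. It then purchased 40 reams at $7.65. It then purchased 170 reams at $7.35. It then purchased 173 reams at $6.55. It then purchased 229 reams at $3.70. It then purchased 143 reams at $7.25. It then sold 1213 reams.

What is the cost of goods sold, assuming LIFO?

COGS = $6,722.00

Sale 1 (1213) [LIFO — newest first]: 143 @ $7.25 + 229 @ $3.70 + 173 @ $6.55 + 170 @ $7.35 + 40 @ $7.65 + 315 @ $3.60 + 143 @ $7.10 = $6,722.00
Ending inventory: 254 @ $2.85 + 145 @ $7.10 = $1,753.40
Check: goods available $8,475.40 = COGS $6,722.00 + ending $1,753.40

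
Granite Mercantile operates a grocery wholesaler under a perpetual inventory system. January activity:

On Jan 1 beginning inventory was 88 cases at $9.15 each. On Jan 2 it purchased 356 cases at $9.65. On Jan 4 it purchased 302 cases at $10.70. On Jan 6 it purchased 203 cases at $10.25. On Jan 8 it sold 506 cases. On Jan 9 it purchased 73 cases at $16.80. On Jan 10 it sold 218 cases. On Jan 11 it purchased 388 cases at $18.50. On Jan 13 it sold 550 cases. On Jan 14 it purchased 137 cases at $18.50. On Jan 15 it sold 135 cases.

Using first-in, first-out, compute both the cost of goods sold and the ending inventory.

Jan 8, 506 sold [FIFO — oldest first]: 88 @ $9.15 + 356 @ $9.65 + 62 @ $10.70 = $4,904.00
Jan 10, 218 sold [FIFO — oldest first]: 218 @ $10.70 = $2,332.60
Jan 13, 550 sold [FIFO — oldest first]: 22 @ $10.70 + 203 @ $10.25 + 73 @ $16.80 + 252 @ $18.50 = $8,204.55
Jan 15, 135 sold [FIFO — oldest first]: 135 @ $18.50 = $2,497.50
Total COGS = $4,904.00 + $2,332.60 + $8,204.55 + $2,497.50 = $17,938.65
Ending inventory: 1 @ $18.50 + 137 @ $18.50 = $2,553.00

COGS = $17,938.65; ending inventory = $2,553.00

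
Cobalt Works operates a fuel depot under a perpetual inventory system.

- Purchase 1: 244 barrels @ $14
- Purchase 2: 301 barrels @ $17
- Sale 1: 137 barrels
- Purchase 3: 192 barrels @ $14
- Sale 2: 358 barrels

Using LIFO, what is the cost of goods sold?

Sale 1 (137) [LIFO — newest first]: 137 @ $17 = $2,329
Sale 2 (358) [LIFO — newest first]: 192 @ $14 + 164 @ $17 + 2 @ $14 = $5,504
Total COGS = $2,329 + $5,504 = $7,833
Ending inventory: 242 @ $14 = $3,388

COGS = $7,833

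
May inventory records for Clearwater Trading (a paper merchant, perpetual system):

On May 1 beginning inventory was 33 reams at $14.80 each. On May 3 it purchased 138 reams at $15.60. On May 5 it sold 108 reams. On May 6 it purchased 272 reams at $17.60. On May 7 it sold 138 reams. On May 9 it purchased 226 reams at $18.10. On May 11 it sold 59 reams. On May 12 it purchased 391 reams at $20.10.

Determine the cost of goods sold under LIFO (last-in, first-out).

COGS = $5,181.50

May 5, 108 sold [LIFO — newest first]: 108 @ $15.60 = $1,684.80
May 7, 138 sold [LIFO — newest first]: 138 @ $17.60 = $2,428.80
May 11, 59 sold [LIFO — newest first]: 59 @ $18.10 = $1,067.90
Total COGS = $1,684.80 + $2,428.80 + $1,067.90 = $5,181.50
Ending inventory: 33 @ $14.80 + 30 @ $15.60 + 134 @ $17.60 + 167 @ $18.10 + 391 @ $20.10 = $14,196.60
Check: goods available $19,378.10 = COGS $5,181.50 + ending $14,196.60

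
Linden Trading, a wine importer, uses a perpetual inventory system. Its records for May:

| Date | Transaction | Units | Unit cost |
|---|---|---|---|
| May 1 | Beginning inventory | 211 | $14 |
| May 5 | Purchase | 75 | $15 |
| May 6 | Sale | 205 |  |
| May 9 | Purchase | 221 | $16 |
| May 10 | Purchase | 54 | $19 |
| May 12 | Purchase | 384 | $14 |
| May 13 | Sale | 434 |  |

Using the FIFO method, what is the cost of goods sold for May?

May 6, 205 sold [FIFO — oldest first]: 205 @ $14 = $2,870
May 13, 434 sold [FIFO — oldest first]: 6 @ $14 + 75 @ $15 + 221 @ $16 + 54 @ $19 + 78 @ $14 = $6,863
Total COGS = $2,870 + $6,863 = $9,733
Ending inventory: 306 @ $14 = $4,284

COGS = $9,733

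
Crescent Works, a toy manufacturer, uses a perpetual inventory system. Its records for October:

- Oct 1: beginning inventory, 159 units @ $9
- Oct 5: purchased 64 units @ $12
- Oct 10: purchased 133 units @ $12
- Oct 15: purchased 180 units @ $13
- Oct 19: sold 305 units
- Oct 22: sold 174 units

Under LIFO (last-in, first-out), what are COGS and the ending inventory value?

Oct 19, 305 sold [LIFO — newest first]: 180 @ $13 + 125 @ $12 = $3,840
Oct 22, 174 sold [LIFO — newest first]: 8 @ $12 + 64 @ $12 + 102 @ $9 = $1,782
Total COGS = $3,840 + $1,782 = $5,622
Ending inventory: 57 @ $9 = $513

COGS = $5,622; ending inventory = $513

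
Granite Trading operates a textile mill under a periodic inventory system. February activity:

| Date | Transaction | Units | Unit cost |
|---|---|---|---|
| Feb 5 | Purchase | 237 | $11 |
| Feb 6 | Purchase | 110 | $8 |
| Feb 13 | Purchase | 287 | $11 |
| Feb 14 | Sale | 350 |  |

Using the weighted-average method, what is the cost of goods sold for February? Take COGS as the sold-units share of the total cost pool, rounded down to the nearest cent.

Feb 14, sell 350: 350/634 × $6,644.00 → $3,667.82
Ending inventory (cost pool remaining) = $2,976.18

COGS = $3,667.82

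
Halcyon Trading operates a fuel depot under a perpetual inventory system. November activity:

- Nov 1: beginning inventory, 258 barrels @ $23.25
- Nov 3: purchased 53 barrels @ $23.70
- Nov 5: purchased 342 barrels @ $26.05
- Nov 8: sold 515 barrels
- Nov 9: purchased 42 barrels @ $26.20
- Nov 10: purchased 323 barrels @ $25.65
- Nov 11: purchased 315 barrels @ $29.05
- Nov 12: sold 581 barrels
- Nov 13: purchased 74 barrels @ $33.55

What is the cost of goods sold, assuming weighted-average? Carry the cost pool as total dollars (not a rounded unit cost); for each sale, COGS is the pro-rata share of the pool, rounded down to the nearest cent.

After Nov 1: 258 on hand, pool $5,998.50 (≈ $23.2500 each)
After Nov 3: 311 on hand, pool $7,254.60 (≈ $23.3267 each)
After Nov 5: 653 on hand, pool $16,163.70 (≈ $24.7530 each)
Nov 8, sell 515: 515/653 × $16,163.70 → $12,747.78
After Nov 9: 180 on hand, pool $4,516.32 (≈ $25.0907 each)
After Nov 10: 503 on hand, pool $12,801.27 (≈ $25.4498 each)
After Nov 11: 818 on hand, pool $21,952.02 (≈ $26.8362 each)
Nov 12, sell 581: 581/818 × $21,952.02 → $15,591.83
After Nov 13: 311 on hand, pool $8,842.89 (≈ $28.4337 each)
Total COGS = $12,747.78 + $15,591.83 = $28,339.61
Ending inventory (cost pool remaining) = $8,842.89
Check: goods available $37,182.50 = COGS $28,339.61 + ending $8,842.89

COGS = $28,339.61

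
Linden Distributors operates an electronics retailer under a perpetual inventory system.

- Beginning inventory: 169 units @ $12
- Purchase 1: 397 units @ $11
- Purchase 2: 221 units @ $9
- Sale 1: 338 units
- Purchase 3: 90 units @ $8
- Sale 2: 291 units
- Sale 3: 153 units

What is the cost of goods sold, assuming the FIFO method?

Sale 1 (338) [FIFO — oldest first]: 169 @ $12 + 169 @ $11 = $3,887
Sale 2 (291) [FIFO — oldest first]: 228 @ $11 + 63 @ $9 = $3,075
Sale 3 (153) [FIFO — oldest first]: 153 @ $9 = $1,377
Total COGS = $3,887 + $3,075 + $1,377 = $8,339
Ending inventory: 5 @ $9 + 90 @ $8 = $765
Check: goods available $9,104 = COGS $8,339 + ending $765

COGS = $8,339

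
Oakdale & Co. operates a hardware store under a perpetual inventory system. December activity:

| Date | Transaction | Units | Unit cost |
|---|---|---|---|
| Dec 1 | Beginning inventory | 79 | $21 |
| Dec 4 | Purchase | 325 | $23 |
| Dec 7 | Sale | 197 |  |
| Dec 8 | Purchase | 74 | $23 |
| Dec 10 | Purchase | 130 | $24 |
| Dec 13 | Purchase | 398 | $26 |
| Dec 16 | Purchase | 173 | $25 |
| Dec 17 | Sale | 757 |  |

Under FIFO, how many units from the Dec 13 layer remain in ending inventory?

52

Dec 7, 197 sold [FIFO — oldest first]: 79 @ $21 + 118 @ $23 = $4,373
Dec 17, 757 sold [FIFO — oldest first]: 207 @ $23 + 74 @ $23 + 130 @ $24 + 346 @ $26 = $18,579
Total COGS = $4,373 + $18,579 = $22,952
Ending inventory: 52 @ $26 + 173 @ $25 = $5,677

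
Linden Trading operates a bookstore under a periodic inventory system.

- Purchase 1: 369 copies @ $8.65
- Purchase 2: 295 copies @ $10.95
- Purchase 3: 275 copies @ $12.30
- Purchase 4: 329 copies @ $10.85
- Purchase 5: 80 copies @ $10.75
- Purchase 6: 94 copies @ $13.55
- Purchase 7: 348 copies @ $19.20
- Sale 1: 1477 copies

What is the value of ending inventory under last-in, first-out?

Sale 1 (1477) [LIFO — newest first]: 348 @ $19.20 + 94 @ $13.55 + 80 @ $10.75 + 329 @ $10.85 + 275 @ $12.30 + 295 @ $10.95 + 56 @ $8.65 = $19,482.10
Ending inventory: 313 @ $8.65 = $2,707.45

Ending inventory = $2,707.45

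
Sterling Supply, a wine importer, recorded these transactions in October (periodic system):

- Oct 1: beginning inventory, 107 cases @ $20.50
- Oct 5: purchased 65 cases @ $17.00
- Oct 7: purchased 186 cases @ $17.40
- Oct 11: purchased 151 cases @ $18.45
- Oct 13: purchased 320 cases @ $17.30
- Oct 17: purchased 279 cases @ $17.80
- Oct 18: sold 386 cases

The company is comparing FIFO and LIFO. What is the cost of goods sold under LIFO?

FIFO COGS: 107 @ $20.50 + 65 @ $17.00 + 186 @ $17.40 + 28 @ $18.45 = $7,051.50
LIFO COGS: 279 @ $17.80 + 107 @ $17.30 = $6,817.30

COGS = $6,817.30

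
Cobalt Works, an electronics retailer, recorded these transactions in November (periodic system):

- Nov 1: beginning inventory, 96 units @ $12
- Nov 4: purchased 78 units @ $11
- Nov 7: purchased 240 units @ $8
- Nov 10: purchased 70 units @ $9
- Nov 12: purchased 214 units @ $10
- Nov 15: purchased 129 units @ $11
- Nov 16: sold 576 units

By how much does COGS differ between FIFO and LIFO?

FIFO COGS: 96 @ $12 + 78 @ $11 + 240 @ $8 + 70 @ $9 + 92 @ $10 = $5,480
LIFO COGS: 129 @ $11 + 214 @ $10 + 70 @ $9 + 163 @ $8 = $5,493
Difference = |$5,480 − $5,493| = $13

$13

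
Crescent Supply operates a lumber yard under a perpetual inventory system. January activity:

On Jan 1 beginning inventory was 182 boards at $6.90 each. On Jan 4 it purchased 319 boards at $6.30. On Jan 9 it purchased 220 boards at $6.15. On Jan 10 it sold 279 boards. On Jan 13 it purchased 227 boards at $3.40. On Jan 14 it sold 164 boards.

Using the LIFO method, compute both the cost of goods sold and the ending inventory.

Jan 10, 279 sold [LIFO — newest first]: 220 @ $6.15 + 59 @ $6.30 = $1,724.70
Jan 14, 164 sold [LIFO — newest first]: 164 @ $3.40 = $557.60
Total COGS = $1,724.70 + $557.60 = $2,282.30
Ending inventory: 182 @ $6.90 + 260 @ $6.30 + 63 @ $3.40 = $3,108.00
Check: goods available $5,390.30 = COGS $2,282.30 + ending $3,108.00

COGS = $2,282.30; ending inventory = $3,108.00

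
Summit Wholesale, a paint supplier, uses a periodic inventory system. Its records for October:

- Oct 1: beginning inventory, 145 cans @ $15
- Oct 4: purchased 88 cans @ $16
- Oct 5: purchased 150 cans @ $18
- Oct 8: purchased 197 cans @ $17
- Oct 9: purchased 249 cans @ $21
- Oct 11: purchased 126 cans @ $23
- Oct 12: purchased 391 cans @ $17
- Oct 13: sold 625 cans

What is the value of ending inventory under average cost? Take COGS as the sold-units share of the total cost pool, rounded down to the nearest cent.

Oct 13, sell 625: 625/1346 × $24,406.00 → $11,332.65
Ending inventory (cost pool remaining) = $13,073.35

Ending inventory = $13,073.35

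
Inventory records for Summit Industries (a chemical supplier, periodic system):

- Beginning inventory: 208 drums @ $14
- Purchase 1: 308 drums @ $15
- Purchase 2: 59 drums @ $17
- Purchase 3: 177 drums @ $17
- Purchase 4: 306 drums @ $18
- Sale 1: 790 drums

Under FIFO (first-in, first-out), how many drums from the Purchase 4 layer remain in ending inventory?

Sale 1 (790) [FIFO — oldest first]: 208 @ $14 + 308 @ $15 + 59 @ $17 + 177 @ $17 + 38 @ $18 = $12,228
Ending inventory: 268 @ $18 = $4,824

268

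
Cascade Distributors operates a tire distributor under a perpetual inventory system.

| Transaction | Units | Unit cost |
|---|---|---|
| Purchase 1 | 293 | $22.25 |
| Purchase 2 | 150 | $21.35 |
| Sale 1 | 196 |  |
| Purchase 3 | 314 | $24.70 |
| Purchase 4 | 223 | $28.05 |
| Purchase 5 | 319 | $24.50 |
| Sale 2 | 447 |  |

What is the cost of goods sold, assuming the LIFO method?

Sale 1 (196) [LIFO — newest first]: 150 @ $21.35 + 46 @ $22.25 = $4,226.00
Sale 2 (447) [LIFO — newest first]: 319 @ $24.50 + 128 @ $28.05 = $11,405.90
Total COGS = $4,226.00 + $11,405.90 = $15,631.90
Ending inventory: 247 @ $22.25 + 314 @ $24.70 + 95 @ $28.05 = $15,916.30

COGS = $15,631.90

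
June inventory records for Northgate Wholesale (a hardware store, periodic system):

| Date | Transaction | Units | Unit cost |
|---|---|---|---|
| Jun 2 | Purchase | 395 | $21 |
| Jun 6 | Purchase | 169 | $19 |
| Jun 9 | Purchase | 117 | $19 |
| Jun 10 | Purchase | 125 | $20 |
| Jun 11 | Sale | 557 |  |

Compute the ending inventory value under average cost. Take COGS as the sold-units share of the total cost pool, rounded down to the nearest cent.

Jun 11, sell 557: 557/806 × $16,229.00 → $11,215.32
Ending inventory (cost pool remaining) = $5,013.68

Ending inventory = $5,013.68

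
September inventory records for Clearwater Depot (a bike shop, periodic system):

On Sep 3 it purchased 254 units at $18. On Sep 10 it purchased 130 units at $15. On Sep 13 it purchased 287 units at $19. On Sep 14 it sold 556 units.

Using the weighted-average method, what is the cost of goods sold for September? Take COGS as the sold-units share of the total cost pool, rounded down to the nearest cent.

Sep 14, sell 556: 556/671 × $11,975.00 → $9,922.65
Ending inventory (cost pool remaining) = $2,052.35

COGS = $9,922.65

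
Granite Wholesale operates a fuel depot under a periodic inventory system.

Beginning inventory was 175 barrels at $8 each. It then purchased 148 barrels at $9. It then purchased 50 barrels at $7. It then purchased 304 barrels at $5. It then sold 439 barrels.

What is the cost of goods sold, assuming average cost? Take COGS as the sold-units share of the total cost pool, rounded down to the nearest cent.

COGS = $2,984.16

Sale 1, sell 439: 439/677 × $4,602.00 → $2,984.16
Ending inventory (cost pool remaining) = $1,617.84
Check: goods available $4,602.00 = COGS $2,984.16 + ending $1,617.84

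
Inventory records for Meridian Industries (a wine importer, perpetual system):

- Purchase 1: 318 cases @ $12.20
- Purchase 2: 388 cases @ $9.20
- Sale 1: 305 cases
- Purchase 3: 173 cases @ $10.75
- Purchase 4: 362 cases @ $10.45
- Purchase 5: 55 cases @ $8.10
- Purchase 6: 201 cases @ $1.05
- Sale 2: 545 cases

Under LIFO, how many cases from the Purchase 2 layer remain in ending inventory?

Sale 1 (305) [LIFO — newest first]: 305 @ $9.20 = $2,806.00
Sale 2 (545) [LIFO — newest first]: 201 @ $1.05 + 55 @ $8.10 + 289 @ $10.45 = $3,676.60
Total COGS = $2,806.00 + $3,676.60 = $6,482.60
Ending inventory: 318 @ $12.20 + 83 @ $9.20 + 173 @ $10.75 + 73 @ $10.45 = $7,265.80

83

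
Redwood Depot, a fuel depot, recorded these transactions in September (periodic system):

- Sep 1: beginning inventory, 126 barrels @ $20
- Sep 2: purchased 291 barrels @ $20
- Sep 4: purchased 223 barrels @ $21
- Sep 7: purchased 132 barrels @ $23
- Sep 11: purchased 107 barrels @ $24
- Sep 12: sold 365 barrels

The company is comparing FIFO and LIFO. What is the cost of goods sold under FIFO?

COGS = $7,300

FIFO COGS: 126 @ $20 + 239 @ $20 = $7,300
LIFO COGS: 107 @ $24 + 132 @ $23 + 126 @ $21 = $8,250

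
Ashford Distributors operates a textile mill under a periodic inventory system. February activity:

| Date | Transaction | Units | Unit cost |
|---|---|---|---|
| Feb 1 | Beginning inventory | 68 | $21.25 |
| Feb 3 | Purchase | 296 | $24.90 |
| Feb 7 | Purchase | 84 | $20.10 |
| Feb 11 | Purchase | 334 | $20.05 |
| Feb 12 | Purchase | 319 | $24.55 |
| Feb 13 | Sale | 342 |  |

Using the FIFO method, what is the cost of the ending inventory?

Ending inventory = $16,764.35

Feb 13, 342 sold [FIFO — oldest first]: 68 @ $21.25 + 274 @ $24.90 = $8,267.60
Ending inventory: 22 @ $24.90 + 84 @ $20.10 + 334 @ $20.05 + 319 @ $24.55 = $16,764.35
Check: goods available $25,031.95 = COGS $8,267.60 + ending $16,764.35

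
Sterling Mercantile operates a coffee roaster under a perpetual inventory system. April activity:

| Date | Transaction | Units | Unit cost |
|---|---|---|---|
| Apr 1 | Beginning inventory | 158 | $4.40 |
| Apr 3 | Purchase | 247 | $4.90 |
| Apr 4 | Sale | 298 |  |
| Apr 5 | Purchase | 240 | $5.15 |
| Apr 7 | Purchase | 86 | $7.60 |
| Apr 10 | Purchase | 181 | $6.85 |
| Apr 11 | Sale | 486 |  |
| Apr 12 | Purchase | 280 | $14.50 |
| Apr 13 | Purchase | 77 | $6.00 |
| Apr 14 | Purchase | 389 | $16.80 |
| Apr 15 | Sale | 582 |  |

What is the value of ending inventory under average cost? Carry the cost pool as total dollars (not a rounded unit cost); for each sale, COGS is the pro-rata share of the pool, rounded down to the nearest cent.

After Apr 1: 158 on hand, pool $695.20 (≈ $4.4000 each)
After Apr 3: 405 on hand, pool $1,905.50 (≈ $4.7049 each)
Apr 4, sell 298: 298/405 × $1,905.50 → $1,402.07
After Apr 5: 347 on hand, pool $1,739.43 (≈ $5.0128 each)
After Apr 7: 433 on hand, pool $2,393.03 (≈ $5.5266 each)
After Apr 10: 614 on hand, pool $3,632.88 (≈ $5.9167 each)
Apr 11, sell 486: 486/614 × $3,632.88 → $2,875.53
After Apr 12: 408 on hand, pool $4,817.35 (≈ $11.8072 each)
After Apr 13: 485 on hand, pool $5,279.35 (≈ $10.8853 each)
After Apr 14: 874 on hand, pool $11,814.55 (≈ $13.5178 each)
Apr 15, sell 582: 582/874 × $11,814.55 → $7,867.35
Total COGS = $1,402.07 + $2,875.53 + $7,867.35 = $12,144.95
Ending inventory (cost pool remaining) = $3,947.20

Ending inventory = $3,947.20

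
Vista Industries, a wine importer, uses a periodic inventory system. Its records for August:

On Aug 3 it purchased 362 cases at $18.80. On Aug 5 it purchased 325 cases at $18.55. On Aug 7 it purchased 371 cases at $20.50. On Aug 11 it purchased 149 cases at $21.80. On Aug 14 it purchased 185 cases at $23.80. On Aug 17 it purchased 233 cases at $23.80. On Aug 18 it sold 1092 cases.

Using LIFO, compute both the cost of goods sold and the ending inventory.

Aug 18, 1092 sold [LIFO — newest first]: 233 @ $23.80 + 185 @ $23.80 + 149 @ $21.80 + 371 @ $20.50 + 154 @ $18.55 = $23,658.80
Ending inventory: 362 @ $18.80 + 171 @ $18.55 = $9,977.65

COGS = $23,658.80; ending inventory = $9,977.65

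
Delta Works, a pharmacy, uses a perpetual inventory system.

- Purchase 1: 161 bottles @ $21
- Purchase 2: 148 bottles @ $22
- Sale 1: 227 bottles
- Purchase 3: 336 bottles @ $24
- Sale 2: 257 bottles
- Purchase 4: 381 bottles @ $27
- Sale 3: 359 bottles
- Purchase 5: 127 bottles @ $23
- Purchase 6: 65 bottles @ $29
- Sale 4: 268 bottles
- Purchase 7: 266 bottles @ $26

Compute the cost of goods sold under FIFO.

COGS = $26,943

Sale 1 (227) [FIFO — oldest first]: 161 @ $21 + 66 @ $22 = $4,833
Sale 2 (257) [FIFO — oldest first]: 82 @ $22 + 175 @ $24 = $6,004
Sale 3 (359) [FIFO — oldest first]: 161 @ $24 + 198 @ $27 = $9,210
Sale 4 (268) [FIFO — oldest first]: 183 @ $27 + 85 @ $23 = $6,896
Total COGS = $4,833 + $6,004 + $9,210 + $6,896 = $26,943
Ending inventory: 42 @ $23 + 65 @ $29 + 266 @ $26 = $9,767
Check: goods available $36,710 = COGS $26,943 + ending $9,767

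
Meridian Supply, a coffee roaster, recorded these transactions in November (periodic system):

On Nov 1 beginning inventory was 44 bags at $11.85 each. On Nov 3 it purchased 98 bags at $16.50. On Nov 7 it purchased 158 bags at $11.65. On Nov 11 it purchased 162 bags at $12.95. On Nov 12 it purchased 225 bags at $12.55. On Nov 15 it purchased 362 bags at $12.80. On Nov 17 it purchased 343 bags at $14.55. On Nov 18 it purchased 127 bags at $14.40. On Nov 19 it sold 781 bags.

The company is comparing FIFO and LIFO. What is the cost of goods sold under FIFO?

FIFO COGS: 44 @ $11.85 + 98 @ $16.50 + 158 @ $11.65 + 162 @ $12.95 + 225 @ $12.55 + 94 @ $12.80 = $10,103.95
LIFO COGS: 127 @ $14.40 + 343 @ $14.55 + 311 @ $12.80 = $10,800.25

COGS = $10,103.95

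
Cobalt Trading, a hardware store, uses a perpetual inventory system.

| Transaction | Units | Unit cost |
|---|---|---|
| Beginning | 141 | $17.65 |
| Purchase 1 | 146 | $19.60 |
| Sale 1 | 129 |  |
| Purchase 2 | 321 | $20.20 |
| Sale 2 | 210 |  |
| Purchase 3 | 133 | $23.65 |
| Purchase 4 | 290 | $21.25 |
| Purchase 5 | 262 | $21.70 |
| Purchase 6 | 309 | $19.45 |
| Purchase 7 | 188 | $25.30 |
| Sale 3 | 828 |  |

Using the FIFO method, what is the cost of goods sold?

COGS = $24,093.60

Sale 1 (129) [FIFO — oldest first]: 129 @ $17.65 = $2,276.85
Sale 2 (210) [FIFO — oldest first]: 12 @ $17.65 + 146 @ $19.60 + 52 @ $20.20 = $4,123.80
Sale 3 (828) [FIFO — oldest first]: 269 @ $20.20 + 133 @ $23.65 + 290 @ $21.25 + 136 @ $21.70 = $17,692.95
Total COGS = $2,276.85 + $4,123.80 + $17,692.95 = $24,093.60
Ending inventory: 126 @ $21.70 + 309 @ $19.45 + 188 @ $25.30 = $13,500.65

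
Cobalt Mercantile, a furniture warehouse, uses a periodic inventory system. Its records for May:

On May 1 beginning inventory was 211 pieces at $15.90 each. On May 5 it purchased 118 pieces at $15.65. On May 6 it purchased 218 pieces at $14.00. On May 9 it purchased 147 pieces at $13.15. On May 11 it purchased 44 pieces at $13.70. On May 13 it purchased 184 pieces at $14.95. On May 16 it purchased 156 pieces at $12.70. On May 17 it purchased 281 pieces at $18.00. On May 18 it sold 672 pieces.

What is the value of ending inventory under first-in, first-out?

May 18, 672 sold [FIFO — oldest first]: 211 @ $15.90 + 118 @ $15.65 + 218 @ $14.00 + 125 @ $13.15 = $9,897.35
Ending inventory: 22 @ $13.15 + 44 @ $13.70 + 184 @ $14.95 + 156 @ $12.70 + 281 @ $18.00 = $10,682.10
Check: goods available $20,579.45 = COGS $9,897.35 + ending $10,682.10

Ending inventory = $10,682.10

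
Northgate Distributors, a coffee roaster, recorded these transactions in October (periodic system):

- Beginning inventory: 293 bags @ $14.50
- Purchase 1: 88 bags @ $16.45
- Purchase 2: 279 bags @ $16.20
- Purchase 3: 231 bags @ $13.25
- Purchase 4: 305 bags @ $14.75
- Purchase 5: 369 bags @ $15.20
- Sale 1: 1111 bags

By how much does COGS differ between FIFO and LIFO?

FIFO COGS: 293 @ $14.50 + 88 @ $16.45 + 279 @ $16.20 + 231 @ $13.25 + 220 @ $14.75 = $16,521.65
LIFO COGS: 369 @ $15.20 + 305 @ $14.75 + 231 @ $13.25 + 206 @ $16.20 = $16,505.50
Difference = |$16,521.65 − $16,505.50| = $16.15

$16.15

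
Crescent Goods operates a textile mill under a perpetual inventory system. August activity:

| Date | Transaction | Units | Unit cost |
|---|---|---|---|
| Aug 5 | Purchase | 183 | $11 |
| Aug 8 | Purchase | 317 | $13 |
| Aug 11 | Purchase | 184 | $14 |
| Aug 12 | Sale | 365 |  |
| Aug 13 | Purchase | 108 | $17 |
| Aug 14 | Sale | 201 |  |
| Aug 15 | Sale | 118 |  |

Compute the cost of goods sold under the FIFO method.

Aug 12, 365 sold [FIFO — oldest first]: 183 @ $11 + 182 @ $13 = $4,379
Aug 14, 201 sold [FIFO — oldest first]: 135 @ $13 + 66 @ $14 = $2,679
Aug 15, 118 sold [FIFO — oldest first]: 118 @ $14 = $1,652
Total COGS = $4,379 + $2,679 + $1,652 = $8,710
Ending inventory: 108 @ $17 = $1,836

COGS = $8,710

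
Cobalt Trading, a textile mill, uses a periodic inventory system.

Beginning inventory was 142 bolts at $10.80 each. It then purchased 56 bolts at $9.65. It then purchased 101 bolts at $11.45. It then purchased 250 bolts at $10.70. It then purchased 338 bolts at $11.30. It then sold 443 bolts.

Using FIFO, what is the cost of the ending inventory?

Ending inventory = $4,953.60

Sale 1 (443) [FIFO — oldest first]: 142 @ $10.80 + 56 @ $9.65 + 101 @ $11.45 + 144 @ $10.70 = $4,771.25
Ending inventory: 106 @ $10.70 + 338 @ $11.30 = $4,953.60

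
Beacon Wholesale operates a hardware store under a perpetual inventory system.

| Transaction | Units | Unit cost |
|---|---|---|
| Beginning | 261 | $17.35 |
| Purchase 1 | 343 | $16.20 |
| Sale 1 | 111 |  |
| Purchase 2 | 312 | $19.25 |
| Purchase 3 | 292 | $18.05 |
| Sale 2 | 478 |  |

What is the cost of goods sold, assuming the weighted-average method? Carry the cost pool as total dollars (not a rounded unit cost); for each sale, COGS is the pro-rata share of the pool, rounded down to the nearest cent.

After Beginning: 261 on hand, pool $4,528.35 (≈ $17.3500 each)
After Purchase 1: 604 on hand, pool $10,084.95 (≈ $16.6969 each)
Sale 1, sell 111: 111/604 × $10,084.95 → $1,853.36
After Purchase 2: 805 on hand, pool $14,237.59 (≈ $17.6864 each)
After Purchase 3: 1097 on hand, pool $19,508.19 (≈ $17.7832 each)
Sale 2, sell 478: 478/1097 × $19,508.19 → $8,500.37
Total COGS = $1,853.36 + $8,500.37 = $10,353.73
Ending inventory (cost pool remaining) = $11,007.82
Check: goods available $21,361.55 = COGS $10,353.73 + ending $11,007.82

COGS = $10,353.73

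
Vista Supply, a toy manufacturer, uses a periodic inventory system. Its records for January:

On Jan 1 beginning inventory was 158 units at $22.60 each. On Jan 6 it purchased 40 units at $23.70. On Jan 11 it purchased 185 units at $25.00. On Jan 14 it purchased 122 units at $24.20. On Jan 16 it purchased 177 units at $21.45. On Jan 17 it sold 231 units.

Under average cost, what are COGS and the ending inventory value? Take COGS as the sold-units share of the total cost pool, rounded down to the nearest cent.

Jan 17, sell 231: 231/682 × $15,892.85 → $5,383.06
Ending inventory (cost pool remaining) = $10,509.79

COGS = $5,383.06; ending inventory = $10,509.79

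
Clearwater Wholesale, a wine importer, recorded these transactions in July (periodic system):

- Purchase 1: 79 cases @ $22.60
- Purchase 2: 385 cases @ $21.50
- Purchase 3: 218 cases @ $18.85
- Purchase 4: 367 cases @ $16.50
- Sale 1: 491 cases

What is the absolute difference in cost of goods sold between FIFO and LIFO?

$2,178.95

FIFO COGS: 79 @ $22.60 + 385 @ $21.50 + 27 @ $18.85 = $10,571.85
LIFO COGS: 367 @ $16.50 + 124 @ $18.85 = $8,392.90
Difference = |$10,571.85 − $8,392.90| = $2,178.95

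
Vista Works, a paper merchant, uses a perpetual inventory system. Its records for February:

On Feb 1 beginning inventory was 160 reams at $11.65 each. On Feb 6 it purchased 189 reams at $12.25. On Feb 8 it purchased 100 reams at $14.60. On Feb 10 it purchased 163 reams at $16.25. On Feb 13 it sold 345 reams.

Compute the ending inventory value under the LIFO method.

Feb 13, 345 sold [LIFO — newest first]: 163 @ $16.25 + 100 @ $14.60 + 82 @ $12.25 = $5,113.25
Ending inventory: 160 @ $11.65 + 107 @ $12.25 = $3,174.75
Check: goods available $8,288.00 = COGS $5,113.25 + ending $3,174.75

Ending inventory = $3,174.75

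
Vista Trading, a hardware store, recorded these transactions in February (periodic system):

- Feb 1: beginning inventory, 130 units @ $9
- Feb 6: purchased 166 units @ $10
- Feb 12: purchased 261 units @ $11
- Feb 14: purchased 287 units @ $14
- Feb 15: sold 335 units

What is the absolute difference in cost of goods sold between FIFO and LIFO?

$1,287

FIFO COGS: 130 @ $9 + 166 @ $10 + 39 @ $11 = $3,259
LIFO COGS: 287 @ $14 + 48 @ $11 = $4,546
Difference = |$3,259 − $4,546| = $1,287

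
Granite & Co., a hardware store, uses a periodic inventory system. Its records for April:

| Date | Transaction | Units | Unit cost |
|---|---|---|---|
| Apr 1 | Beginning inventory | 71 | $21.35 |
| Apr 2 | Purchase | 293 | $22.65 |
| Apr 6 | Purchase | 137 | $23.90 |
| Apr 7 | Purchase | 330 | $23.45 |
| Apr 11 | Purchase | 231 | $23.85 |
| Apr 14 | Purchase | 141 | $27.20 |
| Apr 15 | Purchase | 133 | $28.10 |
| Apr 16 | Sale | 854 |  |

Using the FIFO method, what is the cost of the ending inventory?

Apr 16, 854 sold [FIFO — oldest first]: 71 @ $21.35 + 293 @ $22.65 + 137 @ $23.90 + 330 @ $23.45 + 23 @ $23.85 = $19,713.65
Ending inventory: 208 @ $23.85 + 141 @ $27.20 + 133 @ $28.10 = $12,533.30

Ending inventory = $12,533.30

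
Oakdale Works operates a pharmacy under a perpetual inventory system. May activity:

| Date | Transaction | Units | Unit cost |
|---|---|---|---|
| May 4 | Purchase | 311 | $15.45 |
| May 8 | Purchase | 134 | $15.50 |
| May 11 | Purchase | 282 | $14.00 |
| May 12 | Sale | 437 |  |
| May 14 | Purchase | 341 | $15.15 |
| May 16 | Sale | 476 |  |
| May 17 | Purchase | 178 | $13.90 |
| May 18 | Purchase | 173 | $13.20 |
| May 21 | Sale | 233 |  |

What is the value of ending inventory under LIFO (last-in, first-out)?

May 12, 437 sold [LIFO — newest first]: 282 @ $14.00 + 134 @ $15.50 + 21 @ $15.45 = $6,349.45
May 16, 476 sold [LIFO — newest first]: 341 @ $15.15 + 135 @ $15.45 = $7,251.90
May 21, 233 sold [LIFO — newest first]: 173 @ $13.20 + 60 @ $13.90 = $3,117.60
Total COGS = $6,349.45 + $7,251.90 + $3,117.60 = $16,718.95
Ending inventory: 155 @ $15.45 + 118 @ $13.90 = $4,034.95

Ending inventory = $4,034.95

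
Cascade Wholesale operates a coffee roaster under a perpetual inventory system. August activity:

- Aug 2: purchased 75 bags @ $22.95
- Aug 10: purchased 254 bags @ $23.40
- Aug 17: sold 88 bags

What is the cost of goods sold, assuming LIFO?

Aug 17, 88 sold [LIFO — newest first]: 88 @ $23.40 = $2,059.20
Ending inventory: 75 @ $22.95 + 166 @ $23.40 = $5,605.65

COGS = $2,059.20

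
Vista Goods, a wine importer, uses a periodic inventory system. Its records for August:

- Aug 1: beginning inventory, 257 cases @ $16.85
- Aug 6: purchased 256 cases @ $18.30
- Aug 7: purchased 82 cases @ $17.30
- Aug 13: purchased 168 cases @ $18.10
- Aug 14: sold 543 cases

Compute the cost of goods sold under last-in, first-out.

COGS = $9,767.65

Aug 14, 543 sold [LIFO — newest first]: 168 @ $18.10 + 82 @ $17.30 + 256 @ $18.30 + 37 @ $16.85 = $9,767.65
Ending inventory: 220 @ $16.85 = $3,707.00
Check: goods available $13,474.65 = COGS $9,767.65 + ending $3,707.00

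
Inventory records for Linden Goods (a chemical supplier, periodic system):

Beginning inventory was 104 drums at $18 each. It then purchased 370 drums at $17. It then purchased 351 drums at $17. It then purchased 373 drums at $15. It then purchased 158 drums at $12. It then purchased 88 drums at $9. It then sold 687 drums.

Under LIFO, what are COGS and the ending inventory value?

Sale 1 (687) [LIFO — newest first]: 88 @ $9 + 158 @ $12 + 373 @ $15 + 68 @ $17 = $9,439
Ending inventory: 104 @ $18 + 370 @ $17 + 283 @ $17 = $12,973

COGS = $9,439; ending inventory = $12,973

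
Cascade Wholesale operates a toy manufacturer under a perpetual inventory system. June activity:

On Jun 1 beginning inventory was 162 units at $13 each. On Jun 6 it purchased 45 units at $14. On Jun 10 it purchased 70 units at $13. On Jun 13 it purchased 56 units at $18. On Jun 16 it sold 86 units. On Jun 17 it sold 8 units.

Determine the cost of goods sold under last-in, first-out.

Jun 16, 86 sold [LIFO — newest first]: 56 @ $18 + 30 @ $13 = $1,398
Jun 17, 8 sold [LIFO — newest first]: 8 @ $13 = $104
Total COGS = $1,398 + $104 = $1,502
Ending inventory: 162 @ $13 + 45 @ $14 + 32 @ $13 = $3,152

COGS = $1,502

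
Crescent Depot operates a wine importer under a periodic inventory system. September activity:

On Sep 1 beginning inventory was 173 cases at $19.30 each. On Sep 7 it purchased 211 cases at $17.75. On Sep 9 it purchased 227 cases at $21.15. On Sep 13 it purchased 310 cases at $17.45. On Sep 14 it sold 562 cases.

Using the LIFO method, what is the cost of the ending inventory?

Ending inventory = $6,640.40

Sep 14, 562 sold [LIFO — newest first]: 310 @ $17.45 + 227 @ $21.15 + 25 @ $17.75 = $10,654.30
Ending inventory: 173 @ $19.30 + 186 @ $17.75 = $6,640.40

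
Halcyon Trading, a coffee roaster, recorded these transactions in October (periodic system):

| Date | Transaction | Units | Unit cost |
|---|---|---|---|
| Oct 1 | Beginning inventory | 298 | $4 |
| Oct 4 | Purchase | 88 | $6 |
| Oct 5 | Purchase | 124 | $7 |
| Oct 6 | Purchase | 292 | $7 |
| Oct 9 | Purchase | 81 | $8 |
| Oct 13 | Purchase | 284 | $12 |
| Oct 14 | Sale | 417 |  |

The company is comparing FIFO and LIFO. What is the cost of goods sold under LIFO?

COGS = $4,420

FIFO COGS: 298 @ $4 + 88 @ $6 + 31 @ $7 = $1,937
LIFO COGS: 284 @ $12 + 81 @ $8 + 52 @ $7 = $4,420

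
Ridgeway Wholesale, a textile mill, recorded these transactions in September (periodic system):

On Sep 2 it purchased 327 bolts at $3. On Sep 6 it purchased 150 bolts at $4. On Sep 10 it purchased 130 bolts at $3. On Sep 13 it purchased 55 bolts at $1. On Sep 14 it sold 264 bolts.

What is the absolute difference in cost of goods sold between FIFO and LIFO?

$31

FIFO COGS: 264 @ $3 = $792
LIFO COGS: 55 @ $1 + 130 @ $3 + 79 @ $4 = $761
Difference = |$792 − $761| = $31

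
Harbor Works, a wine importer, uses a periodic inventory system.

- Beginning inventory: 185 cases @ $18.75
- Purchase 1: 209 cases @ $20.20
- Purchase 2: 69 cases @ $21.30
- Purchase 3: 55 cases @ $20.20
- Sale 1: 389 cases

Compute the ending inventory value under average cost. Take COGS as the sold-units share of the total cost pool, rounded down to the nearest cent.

Ending inventory = $2,557.90

Sale 1, sell 389: 389/518 × $10,271.25 → $7,713.35
Ending inventory (cost pool remaining) = $2,557.90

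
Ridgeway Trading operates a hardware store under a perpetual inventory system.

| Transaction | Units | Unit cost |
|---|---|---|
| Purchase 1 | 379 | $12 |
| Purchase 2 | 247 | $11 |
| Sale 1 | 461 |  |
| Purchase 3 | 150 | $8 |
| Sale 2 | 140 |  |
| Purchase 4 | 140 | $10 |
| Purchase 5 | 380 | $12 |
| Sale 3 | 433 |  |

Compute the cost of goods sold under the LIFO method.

COGS = $11,495

Sale 1 (461) [LIFO — newest first]: 247 @ $11 + 214 @ $12 = $5,285
Sale 2 (140) [LIFO — newest first]: 140 @ $8 = $1,120
Sale 3 (433) [LIFO — newest first]: 380 @ $12 + 53 @ $10 = $5,090
Total COGS = $5,285 + $1,120 + $5,090 = $11,495
Ending inventory: 165 @ $12 + 10 @ $8 + 87 @ $10 = $2,930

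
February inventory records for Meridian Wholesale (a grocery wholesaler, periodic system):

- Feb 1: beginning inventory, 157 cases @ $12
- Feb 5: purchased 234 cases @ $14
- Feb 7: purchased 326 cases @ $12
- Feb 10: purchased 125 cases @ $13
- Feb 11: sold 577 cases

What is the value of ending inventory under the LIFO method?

Ending inventory = $3,396

Feb 11, 577 sold [LIFO — newest first]: 125 @ $13 + 326 @ $12 + 126 @ $14 = $7,301
Ending inventory: 157 @ $12 + 108 @ $14 = $3,396
Check: goods available $10,697 = COGS $7,301 + ending $3,396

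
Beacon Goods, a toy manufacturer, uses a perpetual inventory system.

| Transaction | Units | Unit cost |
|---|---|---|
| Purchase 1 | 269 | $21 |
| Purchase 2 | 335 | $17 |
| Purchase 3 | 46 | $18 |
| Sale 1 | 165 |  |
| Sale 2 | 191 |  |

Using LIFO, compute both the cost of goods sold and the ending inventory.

Sale 1 (165) [LIFO — newest first]: 46 @ $18 + 119 @ $17 = $2,851
Sale 2 (191) [LIFO — newest first]: 191 @ $17 = $3,247
Total COGS = $2,851 + $3,247 = $6,098
Ending inventory: 269 @ $21 + 25 @ $17 = $6,074
Check: goods available $12,172 = COGS $6,098 + ending $6,074

COGS = $6,098; ending inventory = $6,074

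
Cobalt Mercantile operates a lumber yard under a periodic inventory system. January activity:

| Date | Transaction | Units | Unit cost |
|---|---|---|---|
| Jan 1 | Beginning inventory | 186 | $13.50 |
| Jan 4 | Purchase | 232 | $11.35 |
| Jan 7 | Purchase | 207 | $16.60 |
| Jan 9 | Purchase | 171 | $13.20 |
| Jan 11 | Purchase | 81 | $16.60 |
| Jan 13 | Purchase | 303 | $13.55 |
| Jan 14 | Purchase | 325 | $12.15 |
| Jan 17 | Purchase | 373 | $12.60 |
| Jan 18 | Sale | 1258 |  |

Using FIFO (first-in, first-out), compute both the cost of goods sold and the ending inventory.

COGS = $17,235.55; ending inventory = $7,700.85

Jan 18, 1258 sold [FIFO — oldest first]: 186 @ $13.50 + 232 @ $11.35 + 207 @ $16.60 + 171 @ $13.20 + 81 @ $16.60 + 303 @ $13.55 + 78 @ $12.15 = $17,235.55
Ending inventory: 247 @ $12.15 + 373 @ $12.60 = $7,700.85
Check: goods available $24,936.40 = COGS $17,235.55 + ending $7,700.85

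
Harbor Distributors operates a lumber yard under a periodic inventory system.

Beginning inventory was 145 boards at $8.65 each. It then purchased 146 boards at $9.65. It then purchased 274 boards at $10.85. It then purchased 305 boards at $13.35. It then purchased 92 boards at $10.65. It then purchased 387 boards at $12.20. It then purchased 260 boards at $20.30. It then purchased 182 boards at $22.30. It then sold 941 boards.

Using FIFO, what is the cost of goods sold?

Sale 1 (941) [FIFO — oldest first]: 145 @ $8.65 + 146 @ $9.65 + 274 @ $10.85 + 305 @ $13.35 + 71 @ $10.65 = $10,463.95
Ending inventory: 21 @ $10.65 + 387 @ $12.20 + 260 @ $20.30 + 182 @ $22.30 = $14,281.65
Check: goods available $24,745.60 = COGS $10,463.95 + ending $14,281.65

COGS = $10,463.95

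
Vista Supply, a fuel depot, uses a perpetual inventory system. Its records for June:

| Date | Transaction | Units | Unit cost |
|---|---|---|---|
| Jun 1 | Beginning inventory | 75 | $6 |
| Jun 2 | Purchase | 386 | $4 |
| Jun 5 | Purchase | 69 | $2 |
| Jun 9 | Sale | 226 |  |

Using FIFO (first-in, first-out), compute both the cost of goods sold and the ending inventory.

COGS = $1,054; ending inventory = $1,078

Jun 9, 226 sold [FIFO — oldest first]: 75 @ $6 + 151 @ $4 = $1,054
Ending inventory: 235 @ $4 + 69 @ $2 = $1,078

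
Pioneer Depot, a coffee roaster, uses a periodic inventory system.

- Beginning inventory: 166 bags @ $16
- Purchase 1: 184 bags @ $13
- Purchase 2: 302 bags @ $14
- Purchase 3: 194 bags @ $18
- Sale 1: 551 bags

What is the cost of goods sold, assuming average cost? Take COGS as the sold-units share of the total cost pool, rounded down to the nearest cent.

Sale 1, sell 551: 551/846 × $12,768.00 → $8,315.80
Ending inventory (cost pool remaining) = $4,452.20

COGS = $8,315.80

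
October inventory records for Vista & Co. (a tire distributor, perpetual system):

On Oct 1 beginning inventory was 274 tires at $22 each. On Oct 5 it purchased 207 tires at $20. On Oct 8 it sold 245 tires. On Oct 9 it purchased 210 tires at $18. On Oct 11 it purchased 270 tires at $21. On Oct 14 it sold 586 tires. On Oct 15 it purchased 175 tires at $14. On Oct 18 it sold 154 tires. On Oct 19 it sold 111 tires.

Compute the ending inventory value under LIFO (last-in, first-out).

Oct 8, 245 sold [LIFO — newest first]: 207 @ $20 + 38 @ $22 = $4,976
Oct 14, 586 sold [LIFO — newest first]: 270 @ $21 + 210 @ $18 + 106 @ $22 = $11,782
Oct 18, 154 sold [LIFO — newest first]: 154 @ $14 = $2,156
Oct 19, 111 sold [LIFO — newest first]: 21 @ $14 + 90 @ $22 = $2,274
Total COGS = $4,976 + $11,782 + $2,156 + $2,274 = $21,188
Ending inventory: 40 @ $22 = $880

Ending inventory = $880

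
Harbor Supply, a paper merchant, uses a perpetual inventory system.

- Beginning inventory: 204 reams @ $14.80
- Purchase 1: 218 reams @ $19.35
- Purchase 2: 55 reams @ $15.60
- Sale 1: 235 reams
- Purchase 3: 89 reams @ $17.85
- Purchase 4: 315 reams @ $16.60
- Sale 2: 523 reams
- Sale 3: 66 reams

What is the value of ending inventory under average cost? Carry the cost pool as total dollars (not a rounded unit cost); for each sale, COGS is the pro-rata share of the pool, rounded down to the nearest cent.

After Beginning: 204 on hand, pool $3,019.20 (≈ $14.8000 each)
After Purchase 1: 422 on hand, pool $7,237.50 (≈ $17.1505 each)
After Purchase 2: 477 on hand, pool $8,095.50 (≈ $16.9717 each)
Sale 1, sell 235: 235/477 × $8,095.50 → $3,988.34
After Purchase 3: 331 on hand, pool $5,695.81 (≈ $17.2079 each)
After Purchase 4: 646 on hand, pool $10,924.81 (≈ $16.9115 each)
Sale 2, sell 523: 523/646 × $10,924.81 → $8,844.69
Sale 3, sell 66: 66/123 × $2,080.12 → $1,116.16
Total COGS = $3,988.34 + $8,844.69 + $1,116.16 = $13,949.19
Ending inventory (cost pool remaining) = $963.96
Check: goods available $14,913.15 = COGS $13,949.19 + ending $963.96

Ending inventory = $963.96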